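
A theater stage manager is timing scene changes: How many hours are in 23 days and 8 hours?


Days: 23
Extra hours: 8
Hours per day: 24
Days to hours: 23 x 24 = 552
Total: 552 + 8 = 560

560


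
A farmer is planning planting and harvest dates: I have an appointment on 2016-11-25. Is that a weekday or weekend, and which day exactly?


Date: 2016-11-25
January 1, 2016 is a Friday
Day of year: 330
Offset from Jan 1: 329 days
329 mod 7 = 0
Result: Friday

Friday


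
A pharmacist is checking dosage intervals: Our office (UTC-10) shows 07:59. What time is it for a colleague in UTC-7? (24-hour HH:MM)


Local time: 07:59 at UTC-10 (offset -10h)
Target zone: UTC-7 (offset -7h)
Difference: -7 - (-10) = 3 hours
Calculation: 7 + (3) = 10
Result: 10:59

10:59


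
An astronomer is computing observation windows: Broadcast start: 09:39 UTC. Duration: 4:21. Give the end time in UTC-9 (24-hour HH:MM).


Start: 09:39 in UTC
Step 1 - add duration:
  minutes: 39 + 21 = 60 (carry 1h)
  hours: 9 + 4 + 1 = 14
  end in UTC: 14:00
Step 2 - convert UTC -> UTC-9:
  offset difference: -9 - (0) = -9 hours
  14 + (-9) = 5 -> mod 24 = 5
Result: 05:00 in UTC-9

05:00


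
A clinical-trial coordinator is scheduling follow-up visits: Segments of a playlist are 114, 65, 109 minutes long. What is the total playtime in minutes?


Durations: 114, 65, 109
Running sum: 114
+ 65 = 179
+ 109 = 288
Total duration: 288 minutes
That is 4 hours and 48 minutes

288


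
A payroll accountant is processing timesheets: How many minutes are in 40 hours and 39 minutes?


Hours: 40
Minutes: 39
Convert hours to minutes: 40 x 60 = 2400
Add remaining minutes: 2400 + 39 = 2439

2439


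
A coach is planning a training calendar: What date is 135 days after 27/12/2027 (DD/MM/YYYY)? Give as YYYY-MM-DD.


Start: 2027-12-27
Adding 135 days
Days remaining in December: 4
After December: 131 days still to add
January 2028: 31 days, 100 remaining
February 2028: 29 days, 71 remaining
March 2028: 31 days, 40 remaining
April 2028: 30 days, 10 remaining
Result: 2028-05-10

2028-05-10


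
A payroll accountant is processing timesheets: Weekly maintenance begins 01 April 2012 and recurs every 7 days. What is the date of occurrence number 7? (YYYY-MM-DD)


First occurrence: 2012-04-01 (occurrence 1)
Each occurrence is 7 days after the previous.
Occurrence 7 is 6 weeks after the first.
6 weeks = 42 days
2012-04-01 + 42 days = 2012-05-13

2012-05-13


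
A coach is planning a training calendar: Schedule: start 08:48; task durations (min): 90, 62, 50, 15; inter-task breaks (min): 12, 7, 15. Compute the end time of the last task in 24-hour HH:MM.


Start: 08:48 = 528 min from midnight
  after task 1 (90 min): 10:18
  after break (12 min): 10:30
  after task 2 (62 min): 11:32
  after break (7 min): 11:39
  after task 3 (50 min): 12:29
  after break (15 min): 12:44
  after task 4 (15 min): 12:59
Total elapsed: 251 minutes
End time: 12:59

12:59


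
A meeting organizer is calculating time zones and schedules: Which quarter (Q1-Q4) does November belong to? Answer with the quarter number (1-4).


Month: November (month 11)
Q1: January-March (months 1-3)
Q2: April-June (months 4-6)
Q3: July-September (months 7-9)
Q4: October-December (months 10-12)
Month 11 falls in Q4

4


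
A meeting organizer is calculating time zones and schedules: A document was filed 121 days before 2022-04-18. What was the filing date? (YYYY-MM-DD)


Start: 2022-04-18
Subtracting 121 days
Days already passed in April: 18
After going back through April: 103 more days to subtract
March 2022: 31 days, 72 remaining
February 2022: 28 days, 44 remaining
January 2022: 31 days, 13 remaining
December 2021 has 31 days, need 13
Result: 2021-12-18

2021-12-18


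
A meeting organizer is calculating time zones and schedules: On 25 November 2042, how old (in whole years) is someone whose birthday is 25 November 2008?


Birth: 2008-11-25
Reference: 2042-11-25
Year difference: 2042 - 2008 = 34
Has birthday (11-25) occurred by 11-25? Yes
Age in full years: 34

34


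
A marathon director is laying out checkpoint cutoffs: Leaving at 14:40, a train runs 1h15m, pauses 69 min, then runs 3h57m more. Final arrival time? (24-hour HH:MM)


Depart: 14:40
Leg 1: +75 min -> 15:55
Layover: +69 min -> 17:04
Leg 2: +237 min -> 21:01
Total travel: 381 minutes = 6h 21m
Arrival: 21:01

21:01


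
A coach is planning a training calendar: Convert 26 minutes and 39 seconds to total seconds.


Minutes: 26
Extra seconds: 39
Seconds per minute: 60
Minutes to seconds: 26 x 60 = 1560
Total: 1560 + 39 = 1599

1599


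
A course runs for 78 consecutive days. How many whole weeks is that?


Total days: 78
Days per week: 7
Division: 78 / 7 = 11 remainder 1
Complete weeks: 11
Remaining days: 1

11


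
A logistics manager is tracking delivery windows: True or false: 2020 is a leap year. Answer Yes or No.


Year: 2020
Divisible by 4? 2020 / 4 = 505.0 -> Yes
Divisible by 100? 2020 / 100 = 20.2 -> No
Divisible by 4 but not 100, so it IS a leap year

Yes


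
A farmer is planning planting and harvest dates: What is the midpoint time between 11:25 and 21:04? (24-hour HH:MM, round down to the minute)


Start time: 11:25 = 685 minutes from midnight
End time: 21:04 = 1264 minutes from midnight
Sum: 685 + 1264 = 1949
Midpoint: 1949 / 2 = 974 minutes
Convert: 974 / 60 = 16 hours, 14 minutes
Result: 16:14

16:14


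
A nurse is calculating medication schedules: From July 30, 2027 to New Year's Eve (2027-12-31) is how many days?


Start: July 30, 2027
End: December 31, 2027
Days left in July: 1
August: 31
September: 30
October: 31
November: 30
... plus remaining months
Sum of remaining months: 153
Total: 1 + 153 = 154

154


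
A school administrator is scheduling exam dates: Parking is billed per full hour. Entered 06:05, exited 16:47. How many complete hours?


Start: 06:05
End: 16:47
Hour difference: 16 - 6 = 10 hours
Minute difference: 47 - 5 = 42 minutes
Total minutes: 642
Complete hours: 642 / 60 = 10 (remainder 42)

10


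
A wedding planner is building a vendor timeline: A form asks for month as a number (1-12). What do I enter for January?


Calendar month order:
1. January <--
2. February
January is month number 1

1


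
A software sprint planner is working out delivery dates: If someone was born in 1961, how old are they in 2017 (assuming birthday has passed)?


Birth year: 1961
Current year: 2017
Age = current year - birth year
Age = 2017 - 1961 = 56

56


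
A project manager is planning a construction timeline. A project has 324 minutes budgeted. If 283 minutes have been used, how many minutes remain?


Total budget: 324 minutes
Time used: 283 minutes
Remaining: 324 - 283 = 41 minutes
Percent used: 87.3%
Percent remaining: 12.7%

41


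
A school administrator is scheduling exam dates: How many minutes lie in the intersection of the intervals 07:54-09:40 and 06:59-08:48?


Interval A: [474, 580] minutes from midnight
Interval B: [419, 528] minutes from midnight
Overlap start = max(474, 419) = 474
Overlap end = min(580, 528) = 528
Overlap = 528 - 474 = 54 minutes

54


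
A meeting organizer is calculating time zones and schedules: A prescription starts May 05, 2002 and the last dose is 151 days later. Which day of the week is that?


Start: 2002-05-05 (Sunday)
Step 1 - find target date: add 151 days
  2002-05-05 + 151 days = 2002-10-03
Step 2 - day of week:
  151 mod 7 = 4
  Sunday + 4 days -> Thursday
Result: Thursday (2002-10-03)

Thursday


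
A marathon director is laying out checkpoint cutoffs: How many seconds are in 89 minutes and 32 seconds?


Minutes: 89
Seconds: 32
Convert minutes to seconds: 89 x 60 = 5340
Add remaining seconds: 5340 + 32 = 5372

5372


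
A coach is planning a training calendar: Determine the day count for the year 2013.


Year: 2013
Check leap year rules:
Divisible by 4? No
2013 is not a leap year
Days: 365

365


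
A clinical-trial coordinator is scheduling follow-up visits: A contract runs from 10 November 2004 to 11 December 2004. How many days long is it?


Start date: 2004-11-10
End date: 2004-12-11
Nov 2004: +21 days
Dec 2004: +10 days
Total: 31 days

31


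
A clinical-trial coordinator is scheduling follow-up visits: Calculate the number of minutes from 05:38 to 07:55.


Start time: 05:38 = 338 minutes from midnight
End time: 07:55 = 475 minutes from midnight
Difference: 475 - 338 = 137 minutes
That is 2 hours and 17 minutes

137


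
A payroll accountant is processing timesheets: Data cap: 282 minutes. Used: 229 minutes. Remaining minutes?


Total budget: 282 minutes
Time used: 229 minutes
Remaining: 282 - 229 = 53 minutes
Percent used: 81.2%
Percent remaining: 18.8%

53


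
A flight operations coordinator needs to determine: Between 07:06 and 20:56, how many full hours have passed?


Start: 07:06
End: 20:56
Hour difference: 20 - 7 = 13 hours
Minute difference: 56 - 6 = 50 minutes
Total minutes: 830
Complete hours: 830 / 60 = 13 (remainder 50)

13


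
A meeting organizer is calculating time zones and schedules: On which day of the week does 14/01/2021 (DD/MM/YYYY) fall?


Date: 2021-01-14
January 1, 2021 is a Friday
Day of year: 14
Offset from Jan 1: 13 days
13 mod 7 = 6
Result: Thursday

Thursday


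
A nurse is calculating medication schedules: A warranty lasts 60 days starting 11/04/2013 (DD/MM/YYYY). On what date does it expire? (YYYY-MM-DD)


Start: 2013-04-11
Adding 60 days
Days remaining in April: 19
After April: 41 days still to add
May 2013: 31 days, 10 remaining
June 2013 has 30 days, need 10
Result: 2013-06-10

2013-06-10


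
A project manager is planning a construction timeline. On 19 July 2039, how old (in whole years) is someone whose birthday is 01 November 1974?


Birth: 1974-11-01
Reference: 2039-07-19
Year difference: 2039 - 1974 = 65
Has birthday (11-01) occurred by 07-19? No
Birthday not yet reached this year -> subtract 1
Age in full years: 64

64


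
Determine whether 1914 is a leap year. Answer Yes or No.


Year: 1914
Divisible by 4? 1914 / 4 = 478.5 -> No
Not divisible by 4, so NOT a leap year

No


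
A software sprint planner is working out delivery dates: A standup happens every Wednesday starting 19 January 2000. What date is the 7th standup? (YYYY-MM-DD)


First occurrence: 2000-01-19 (occurrence 1)
Each occurrence is 7 days after the previous.
Occurrence 7 is 6 weeks after the first.
6 weeks = 42 days
2000-01-19 + 42 days = 2000-03-01

2000-03-01


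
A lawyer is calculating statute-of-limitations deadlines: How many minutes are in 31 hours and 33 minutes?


Hours: 31
Minutes: 33
Convert hours to minutes: 31 x 60 = 1860
Add remaining minutes: 1860 + 33 = 1893

1893


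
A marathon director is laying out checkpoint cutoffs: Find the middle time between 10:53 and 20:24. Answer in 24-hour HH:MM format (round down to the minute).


Start time: 10:53 = 653 minutes from midnight
End time: 20:24 = 1224 minutes from midnight
Sum: 653 + 1224 = 1877
Midpoint: 1877 / 2 = 938 minutes
Convert: 938 / 60 = 15 hours, 38 minutes
Result: 15:38

15:38


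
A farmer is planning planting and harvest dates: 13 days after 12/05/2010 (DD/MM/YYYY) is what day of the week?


Start: 2010-05-12 (Wednesday)
Step 1 - find target date: add 13 days
  2010-05-12 + 13 days = 2010-05-25
Step 2 - day of week:
  13 mod 7 = 6
  Wednesday + 6 days -> Tuesday
Result: Tuesday (2010-05-25)

Tuesday


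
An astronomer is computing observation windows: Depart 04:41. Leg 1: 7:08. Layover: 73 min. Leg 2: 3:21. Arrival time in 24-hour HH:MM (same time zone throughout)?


Depart: 04:41
Leg 1: +428 min -> 11:49
Layover: +73 min -> 13:02
Leg 2: +201 min -> 16:23
Total travel: 702 minutes = 11h 42m
Arrival: 16:23

16:23


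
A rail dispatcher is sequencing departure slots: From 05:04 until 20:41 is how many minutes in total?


Start time: 05:04 = 304 minutes from midnight
End time: 20:41 = 1241 minutes from midnight
Difference: 1241 - 304 = 937 minutes
That is 15 hours and 37 minutes

937


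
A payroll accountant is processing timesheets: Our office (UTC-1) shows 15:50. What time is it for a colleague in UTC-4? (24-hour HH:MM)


Local time: 15:50 at UTC-1 (offset -1h)
Target zone: UTC-4 (offset -4h)
Difference: -4 - (-1) = -3 hours
Calculation: 15 + (-3) = 12
Result: 12:50

12:50


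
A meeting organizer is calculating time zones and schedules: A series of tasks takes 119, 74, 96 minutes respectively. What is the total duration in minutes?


Durations: 119, 74, 96
Running sum: 119
+ 74 = 193
+ 96 = 289
Total duration: 289 minutes
That is 4 hours and 49 minutes

289


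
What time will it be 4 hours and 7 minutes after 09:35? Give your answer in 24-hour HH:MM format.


Start time: 09:35
Adding: 4 hours 7 minutes
Minutes: 35 + 7 = 42
Hours: 9 + 4 + 0 = 13
Result: 13:42

13:42


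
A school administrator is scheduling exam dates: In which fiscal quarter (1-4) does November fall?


Month: November (month 11)
Q1: January-March (months 1-3)
Q2: April-June (months 4-6)
Q3: July-September (months 7-9)
Q4: October-December (months 10-12)
Month 11 falls in Q4

4


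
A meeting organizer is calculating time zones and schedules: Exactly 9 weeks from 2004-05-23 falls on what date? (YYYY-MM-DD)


Start: 2004-05-23
Weeks to add: 9
Convert to days: 9 x 7 = 63 days
Add 63 days to 2004-05-23
Result: 2004-07-25

2004-07-25


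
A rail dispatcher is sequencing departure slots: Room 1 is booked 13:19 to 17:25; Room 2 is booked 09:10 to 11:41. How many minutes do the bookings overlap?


Interval A: [799, 1045] minutes from midnight
Interval B: [550, 701] minutes from midnight
Overlap start = max(799, 550) = 799
Overlap end = min(1045, 701) = 701
End <= start, so the intervals do not overlap: 0 minutes

0


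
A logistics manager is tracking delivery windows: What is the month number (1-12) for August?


Calendar month order:
7. July
8. August <--
9. September
August is month number 8

8


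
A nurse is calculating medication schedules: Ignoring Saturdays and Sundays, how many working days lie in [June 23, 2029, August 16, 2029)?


Start: 2029-06-23 (Saturday)
End (exclusive): 2029-08-16 (Thursday)
Total calendar days: 54
Full weeks: 54 // 7 = 7 -> 35 weekdays
Remaining 5 days starting on Saturday:
  Sat(-), Sun(-), Mon(w), Tue(w), Wed(w) -> 3 weekdays
Total business days: 35 + 3 = 38

38


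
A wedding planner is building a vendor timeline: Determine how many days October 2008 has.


Month: October
Year: 2008
October is a 31-day month
Total: 31 days

31


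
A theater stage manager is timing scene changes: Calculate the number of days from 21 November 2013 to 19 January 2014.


Start date: 2013-11-21
End date: 2014-01-19
Nov 2013: +10 days
Dec 2013: +31 days
Jan 2014: +18 days
Total: 59 days

59


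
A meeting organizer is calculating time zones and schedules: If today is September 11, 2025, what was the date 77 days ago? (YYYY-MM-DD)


Start: 2025-09-11
Subtracting 77 days
Days already passed in September: 11
After going back through September: 66 more days to subtract
August 2025: 31 days, 35 remaining
July 2025: 31 days, 4 remaining
June 2025 has 30 days, need 4
Result: 2025-06-26

2025-06-26


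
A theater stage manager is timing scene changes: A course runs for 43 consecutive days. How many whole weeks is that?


Total days: 43
Days per week: 7
Division: 43 / 7 = 6 remainder 1
Complete weeks: 6
Remaining days: 1

6


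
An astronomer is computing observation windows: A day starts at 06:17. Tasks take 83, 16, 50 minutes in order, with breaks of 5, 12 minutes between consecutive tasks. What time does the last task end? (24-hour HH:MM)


Start: 06:17 = 377 min from midnight
  after task 1 (83 min): 07:40
  after break (5 min): 07:45
  after task 2 (16 min): 08:01
  after break (12 min): 08:13
  after task 3 (50 min): 09:03
Total elapsed: 166 minutes
End time: 09:03

09:03


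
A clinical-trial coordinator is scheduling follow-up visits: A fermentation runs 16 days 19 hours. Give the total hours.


Days: 16
Extra hours: 19
Hours per day: 24
Days to hours: 16 x 24 = 384
Total: 384 + 19 = 403

403


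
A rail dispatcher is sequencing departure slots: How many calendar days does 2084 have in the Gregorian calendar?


Year: 2084
Check leap year rules:
Divisible by 4? Yes
Divisible by 100? No
2084 is a leap year
Days: 366

366


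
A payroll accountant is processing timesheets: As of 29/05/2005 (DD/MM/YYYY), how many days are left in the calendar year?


Start: May 29, 2005
End: December 31, 2005
Days left in May: 2
June: 30
July: 31
August: 31
September: 30
... plus remaining months
Sum of remaining months: 214
Total: 2 + 214 = 216

216


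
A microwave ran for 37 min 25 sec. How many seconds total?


Minutes: 37
Extra seconds: 25
Seconds per minute: 60
Minutes to seconds: 37 x 60 = 2220
Total: 2220 + 25 = 2245

2245


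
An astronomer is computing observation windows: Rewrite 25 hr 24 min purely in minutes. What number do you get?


Hours: 25
Extra minutes: 24
Minutes per hour: 60
Hours to minutes: 25 x 60 = 1500
Total: 1500 + 24 = 1524

1524


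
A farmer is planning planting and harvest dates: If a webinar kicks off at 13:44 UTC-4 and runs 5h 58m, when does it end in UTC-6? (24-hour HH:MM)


Start: 13:44 in UTC-4
Step 1 - add duration:
  minutes: 44 + 58 = 102 (carry 1h)
  hours: 13 + 5 + 1 = 19
  end in UTC-4: 19:42
Step 2 - convert UTC-4 -> UTC-6:
  offset difference: -6 - (-4) = -2 hours
  19 + (-2) = 17 -> mod 24 = 17
Result: 17:42 in UTC-6

17:42


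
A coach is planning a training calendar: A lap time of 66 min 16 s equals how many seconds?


Minutes: 66
Seconds: 16
Convert minutes to seconds: 66 x 60 = 3960
Add remaining seconds: 3960 + 16 = 3976

3976


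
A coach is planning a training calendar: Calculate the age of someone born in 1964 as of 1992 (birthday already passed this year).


Birth year: 1964
Current year: 1992
Age = current year - birth year
Age = 1992 - 1964 = 28

28


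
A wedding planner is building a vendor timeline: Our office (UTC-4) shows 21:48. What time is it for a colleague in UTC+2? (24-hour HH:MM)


Local time: 21:48 at UTC-4 (offset -4h)
Target zone: UTC+2 (offset 2h)
Difference: 2 - (-4) = 6 hours
Calculation: 21 + (6) = 27
Wraparound: (27) mod 24 = 3
Result: 03:48

03:48


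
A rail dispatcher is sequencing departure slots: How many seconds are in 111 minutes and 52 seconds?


Minutes: 111
Seconds: 52
Convert minutes to seconds: 111 x 60 = 6660
Add remaining seconds: 6660 + 52 = 6712

6712


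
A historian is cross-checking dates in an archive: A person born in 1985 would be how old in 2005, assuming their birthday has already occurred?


Birth year: 1985
Current year: 2005
Age = current year - birth year
Age = 2005 - 1985 = 20

20


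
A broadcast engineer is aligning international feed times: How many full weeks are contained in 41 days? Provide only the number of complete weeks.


Total days: 41
Days per week: 7
Division: 41 / 7 = 5 remainder 6
Complete weeks: 5
Remaining days: 6

5


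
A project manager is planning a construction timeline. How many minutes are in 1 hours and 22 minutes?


Hours: 1
Extra minutes: 22
Minutes per hour: 60
Hours to minutes: 1 x 60 = 60
Total: 60 + 22 = 82

82


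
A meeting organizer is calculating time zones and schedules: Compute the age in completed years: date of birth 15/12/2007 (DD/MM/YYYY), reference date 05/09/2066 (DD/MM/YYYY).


Birth: 2007-12-15
Reference: 2066-09-05
Year difference: 2066 - 2007 = 59
Has birthday (12-15) occurred by 09-05? No
Birthday not yet reached this year -> subtract 1
Age in full years: 58

58


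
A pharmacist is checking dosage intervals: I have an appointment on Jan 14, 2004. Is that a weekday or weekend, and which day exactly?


Date: 2004-01-14
January 1, 2004 is a Thursday
Day of year: 14
Offset from Jan 1: 13 days
13 mod 7 = 6
Result: Wednesday

Wednesday


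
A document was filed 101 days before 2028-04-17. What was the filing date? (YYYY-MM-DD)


Start: 2028-04-17
Subtracting 101 days
Days already passed in April: 17
After going back through April: 84 more days to subtract
March 2028: 31 days, 53 remaining
February 2028: 29 days, 24 remaining
January 2028 has 31 days, need 24
Result: 2028-01-07

2028-01-07


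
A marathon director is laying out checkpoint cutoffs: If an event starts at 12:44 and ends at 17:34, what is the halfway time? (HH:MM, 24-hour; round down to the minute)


Start time: 12:44 = 764 minutes from midnight
End time: 17:34 = 1054 minutes from midnight
Sum: 764 + 1054 = 1818
Midpoint: 1818 / 2 = 909 minutes
Convert: 909 / 60 = 15 hours, 9 minutes
Result: 15:09

15:09


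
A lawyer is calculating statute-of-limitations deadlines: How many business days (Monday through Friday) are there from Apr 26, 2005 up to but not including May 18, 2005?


Start: 2005-04-26 (Tuesday)
End (exclusive): 2005-05-18 (Wednesday)
Total calendar days: 22
Full weeks: 22 // 7 = 3 -> 15 weekdays
Remaining 1 days starting on Tuesday:
  Tue(w) -> 1 weekdays
Total business days: 15 + 1 = 16

16


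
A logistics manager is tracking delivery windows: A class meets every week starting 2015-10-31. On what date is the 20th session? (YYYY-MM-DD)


First occurrence: 2015-10-31 (occurrence 1)
Each occurrence is 7 days after the previous.
Occurrence 20 is 19 weeks after the first.
19 weeks = 133 days
2015-10-31 + 133 days = 2016-03-12

2016-03-12


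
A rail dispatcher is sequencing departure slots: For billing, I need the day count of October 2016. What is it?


Month: October
Year: 2016
October is a 31-day month
Total: 31 days

31


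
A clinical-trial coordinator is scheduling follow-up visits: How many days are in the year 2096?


Year: 2096
Check leap year rules:
Divisible by 4? Yes
Divisible by 100? No
2096 is a leap year
Days: 366

366


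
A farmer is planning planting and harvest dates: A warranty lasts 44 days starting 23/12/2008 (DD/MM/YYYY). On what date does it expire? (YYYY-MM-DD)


Start: 2008-12-23
Adding 44 days
Days remaining in December: 8
After December: 36 days still to add
January 2009: 31 days, 5 remaining
February 2009 has 28 days, need 5
Result: 2009-02-05

2009-02-05


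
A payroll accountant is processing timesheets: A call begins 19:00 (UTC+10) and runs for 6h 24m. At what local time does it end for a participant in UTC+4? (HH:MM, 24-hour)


Start: 19:00 in UTC+10
Step 1 - add duration:
  minutes: 0 + 24 = 24
  hours: 19 + 6 + 0 = 25
  end in UTC+10: 01:24
Step 2 - convert UTC+10 -> UTC+4:
  offset difference: 4 - (10) = -6 hours
  1 + (-6) = -5 -> mod 24 = 19
Result: 19:24 in UTC+4

19:24


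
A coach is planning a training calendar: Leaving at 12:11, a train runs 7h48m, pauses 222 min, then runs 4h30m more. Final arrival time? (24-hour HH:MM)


Depart: 12:11
Leg 1: +468 min -> 19:59
Layover: +222 min -> 23:41
Leg 2: +270 min -> 04:11
Total travel: 960 minutes = 16h 0m
Arrival: 04:11

04:11


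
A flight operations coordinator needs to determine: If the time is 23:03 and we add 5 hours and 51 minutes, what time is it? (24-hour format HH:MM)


Start time: 23:03
Adding: 5 hours 51 minutes
Minutes: 3 + 51 = 54
Hours: 23 + 5 + 0 = 28
Hour wraparound: 28 mod 24 = 4
Result: 04:54

04:54


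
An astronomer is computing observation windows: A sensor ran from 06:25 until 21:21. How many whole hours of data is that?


Start: 06:25
End: 21:21
Hour difference: 21 - 6 = 15 hours
Minute difference: 21 - 25 = -4 minutes
Total minutes: 896
Complete hours: 896 / 60 = 14 (remainder 56)

14


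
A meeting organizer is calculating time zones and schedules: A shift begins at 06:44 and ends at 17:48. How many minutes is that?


Start time: 06:44 = 404 minutes from midnight
End time: 17:48 = 1068 minutes from midnight
Difference: 1068 - 404 = 664 minutes
That is 11 hours and 4 minutes

664


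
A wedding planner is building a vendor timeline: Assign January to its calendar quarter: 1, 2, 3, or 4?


Month: January (month 1)
Q1: January-March (months 1-3)
Q2: April-June (months 4-6)
Q3: July-September (months 7-9)
Q4: October-December (months 10-12)
Month 1 falls in Q1

1


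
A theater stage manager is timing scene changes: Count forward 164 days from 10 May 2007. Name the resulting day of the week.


Start: 2007-05-10 (Thursday)
Step 1 - find target date: add 164 days
  2007-05-10 + 164 days = 2007-10-21
Step 2 - day of week:
  164 mod 7 = 3
  Thursday + 3 days -> Sunday
Result: Sunday (2007-10-21)

Sunday


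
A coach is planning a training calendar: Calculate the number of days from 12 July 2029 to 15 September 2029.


Start date: 2029-07-12
End date: 2029-09-15
Jul 2029: +20 days
Aug 2029: +31 days
Sep 2029: +14 days
Total: 65 days

65


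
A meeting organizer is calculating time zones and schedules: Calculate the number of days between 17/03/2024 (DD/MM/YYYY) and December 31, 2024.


Start: March 17, 2024
End: December 31, 2024
Days left in March: 14
April: 30
May: 31
June: 30
July: 31
... plus remaining months
Sum of remaining months: 275
Total: 14 + 275 = 289

289


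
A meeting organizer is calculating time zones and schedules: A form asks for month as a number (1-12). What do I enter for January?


Calendar month order:
1. January <--
2. February
January is month number 1

1


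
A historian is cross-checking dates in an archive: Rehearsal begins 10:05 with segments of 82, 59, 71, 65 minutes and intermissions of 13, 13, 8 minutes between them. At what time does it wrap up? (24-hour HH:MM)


Start: 10:05 = 605 min from midnight
  after task 1 (82 min): 11:27
  after break (13 min): 11:40
  after task 2 (59 min): 12:39
  after break (13 min): 12:52
  after task 3 (71 min): 14:03
  after break (8 min): 14:11
  after task 4 (65 min): 15:16
Total elapsed: 311 minutes
End time: 15:16

15:16


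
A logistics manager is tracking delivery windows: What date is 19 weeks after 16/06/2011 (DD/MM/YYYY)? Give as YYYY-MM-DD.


Start: 2011-06-16
Weeks to add: 19
Convert to days: 19 x 7 = 133 days
Add 133 days to 2011-06-16
Result: 2011-10-27

2011-10-27


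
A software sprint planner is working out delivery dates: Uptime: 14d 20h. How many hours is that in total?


Days: 14
Extra hours: 20
Hours per day: 24
Days to hours: 14 x 24 = 336
Total: 336 + 20 = 356

356


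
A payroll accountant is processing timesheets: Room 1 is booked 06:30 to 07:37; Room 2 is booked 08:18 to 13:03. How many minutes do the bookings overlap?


Interval A: [390, 457] minutes from midnight
Interval B: [498, 783] minutes from midnight
Overlap start = max(390, 498) = 498
Overlap end = min(457, 783) = 457
End <= start, so the intervals do not overlap: 0 minutes

0


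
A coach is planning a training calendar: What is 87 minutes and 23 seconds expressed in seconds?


Minutes: 87
Extra seconds: 23
Seconds per minute: 60
Minutes to seconds: 87 x 60 = 5220
Total: 5220 + 23 = 5243

5243


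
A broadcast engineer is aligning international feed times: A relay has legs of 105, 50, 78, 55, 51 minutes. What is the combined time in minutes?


Durations: 105, 50, 78, 55, 51
Running sum: 105
+ 50 = 155
+ 78 = 233
+ 55 = 288
+ 51 = 339
Total duration: 339 minutes
That is 5 hours and 39 minutes

339


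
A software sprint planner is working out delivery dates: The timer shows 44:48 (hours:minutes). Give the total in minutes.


Hours: 44
Minutes: 48
Convert hours to minutes: 44 x 60 = 2640
Add remaining minutes: 2640 + 48 = 2688

2688


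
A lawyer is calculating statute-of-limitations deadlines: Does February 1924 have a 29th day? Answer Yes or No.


Year: 1924
Divisible by 4? 1924 / 4 = 481.0 -> Yes
Divisible by 100? 1924 / 100 = 19.24 -> No
Divisible by 4 but not 100, so it IS a leap year

Yes


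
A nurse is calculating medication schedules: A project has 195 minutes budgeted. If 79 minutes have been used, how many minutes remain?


Total budget: 195 minutes
Time used: 79 minutes
Remaining: 195 - 79 = 116 minutes
Percent used: 40.5%
Percent remaining: 59.5%

116


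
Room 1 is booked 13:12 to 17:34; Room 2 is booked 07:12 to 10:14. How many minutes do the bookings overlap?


Interval A: [792, 1054] minutes from midnight
Interval B: [432, 614] minutes from midnight
Overlap start = max(792, 432) = 792
Overlap end = min(1054, 614) = 614
End <= start, so the intervals do not overlap: 0 minutes

0


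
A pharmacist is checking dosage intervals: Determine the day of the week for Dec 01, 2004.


Date: 2004-12-01
January 1, 2004 is a Thursday
Day of year: 336
Offset from Jan 1: 335 days
335 mod 7 = 6
Result: Wednesday

Wednesday


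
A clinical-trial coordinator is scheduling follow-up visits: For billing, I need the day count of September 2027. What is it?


Month: September
Year: 2027
September is a 30-day month
Total: 30 days

30


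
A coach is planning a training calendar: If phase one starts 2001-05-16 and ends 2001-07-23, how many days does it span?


Start date: 2001-05-16
End date: 2001-07-23
May 2001: +16 days
Jun 2001: +30 days
Jul 2001: +22 days
Total: 68 days

68


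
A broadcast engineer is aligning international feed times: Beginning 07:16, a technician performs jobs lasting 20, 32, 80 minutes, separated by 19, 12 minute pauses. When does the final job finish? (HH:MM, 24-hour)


Start: 07:16 = 436 min from midnight
  after task 1 (20 min): 07:36
  after break (19 min): 07:55
  after task 2 (32 min): 08:27
  after break (12 min): 08:39
  after task 3 (80 min): 09:59
Total elapsed: 163 minutes
End time: 09:59

09:59


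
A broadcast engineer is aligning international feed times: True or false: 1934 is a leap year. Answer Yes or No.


Year: 1934
Divisible by 4? 1934 / 4 = 483.5 -> No
Not divisible by 4, so NOT a leap year

No


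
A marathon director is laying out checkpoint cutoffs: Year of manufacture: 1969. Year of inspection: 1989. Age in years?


Birth year: 1969
Current year: 1989
Age = current year - birth year
Age = 1989 - 1969 = 20

20


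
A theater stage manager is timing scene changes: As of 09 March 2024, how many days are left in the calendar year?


Start: March 09, 2024
End: December 31, 2024
Days left in March: 22
April: 30
May: 31
June: 30
July: 31
... plus remaining months
Sum of remaining months: 275
Total: 22 + 275 = 297

297


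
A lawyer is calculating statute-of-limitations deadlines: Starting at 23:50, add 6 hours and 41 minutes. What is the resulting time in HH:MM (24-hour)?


Start time: 23:50
Adding: 6 hours 41 minutes
Minutes: 50 + 41 = 91
Minute overflow: 91 >= 60, so carry 1 hour, minutes = 31
Hours: 23 + 6 + 1 = 30
Hour wraparound: 30 mod 24 = 6
Result: 06:31

06:31


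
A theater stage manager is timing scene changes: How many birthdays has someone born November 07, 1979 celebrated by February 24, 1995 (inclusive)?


Birth: 1979-11-07
Reference: 1995-02-24
Year difference: 1995 - 1979 = 16
Has birthday (11-07) occurred by 02-24? No
Birthday not yet reached this year -> subtract 1
Age in full years: 15

15


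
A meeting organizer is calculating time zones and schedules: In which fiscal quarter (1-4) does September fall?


Month: September (month 9)
Q1: January-March (months 1-3)
Q2: April-June (months 4-6)
Q3: July-September (months 7-9)
Q4: October-December (months 10-12)
Month 9 falls in Q3

3


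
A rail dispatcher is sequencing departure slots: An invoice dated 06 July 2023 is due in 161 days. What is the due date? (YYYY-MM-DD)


Start: 2023-07-06
Adding 161 days
Days remaining in July: 25
After July: 136 days still to add
August 2023: 31 days, 105 remaining
September 2023: 30 days, 75 remaining
October 2023: 31 days, 44 remaining
November 2023: 30 days, 14 remaining
Result: 2023-12-14

2023-12-14


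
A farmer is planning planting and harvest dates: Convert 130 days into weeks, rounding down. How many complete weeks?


Total days: 130
Days per week: 7
Division: 130 / 7 = 18 remainder 4
Complete weeks: 18
Remaining days: 4

18


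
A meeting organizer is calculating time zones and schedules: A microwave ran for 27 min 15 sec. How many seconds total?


Minutes: 27
Extra seconds: 15
Seconds per minute: 60
Minutes to seconds: 27 x 60 = 1620
Total: 1620 + 15 = 1635

1635


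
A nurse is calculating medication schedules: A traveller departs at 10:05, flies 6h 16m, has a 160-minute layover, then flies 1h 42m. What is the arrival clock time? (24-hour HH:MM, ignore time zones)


Depart: 10:05
Leg 1: +376 min -> 16:21
Layover: +160 min -> 19:01
Leg 2: +102 min -> 20:43
Total travel: 638 minutes = 10h 38m
Arrival: 20:43

20:43


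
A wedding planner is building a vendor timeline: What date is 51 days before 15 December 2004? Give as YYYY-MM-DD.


Start: 2004-12-15
Subtracting 51 days
Days already passed in December: 15
After going back through December: 36 more days to subtract
November 2004: 30 days, 6 remaining
October 2004 has 31 days, need 6
Result: 2004-10-25

2004-10-25


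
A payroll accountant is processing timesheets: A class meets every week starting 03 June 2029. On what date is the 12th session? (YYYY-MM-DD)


First occurrence: 2029-06-03 (occurrence 1)
Each occurrence is 7 days after the previous.
Occurrence 12 is 11 weeks after the first.
11 weeks = 77 days
2029-06-03 + 77 days = 2029-08-19

2029-08-19


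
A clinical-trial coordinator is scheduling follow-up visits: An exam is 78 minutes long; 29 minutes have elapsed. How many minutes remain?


Total budget: 78 minutes
Time used: 29 minutes
Remaining: 78 - 29 = 49 minutes
Percent used: 37.2%
Percent remaining: 62.8%

49


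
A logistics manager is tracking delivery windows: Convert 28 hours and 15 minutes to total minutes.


Hours: 28
Minutes: 15
Convert hours to minutes: 28 x 60 = 1680
Add remaining minutes: 1680 + 15 = 1695

1695


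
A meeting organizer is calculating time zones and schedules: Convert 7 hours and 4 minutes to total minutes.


Hours: 7
Extra minutes: 4
Minutes per hour: 60
Hours to minutes: 7 x 60 = 420
Total: 420 + 4 = 424

424


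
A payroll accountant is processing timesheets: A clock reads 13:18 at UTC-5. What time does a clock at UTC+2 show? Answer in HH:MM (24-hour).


Local time: 13:18 at UTC-5 (offset -5h)
Target zone: UTC+2 (offset 2h)
Difference: 2 - (-5) = 7 hours
Calculation: 13 + (7) = 20
Result: 20:18

20:18


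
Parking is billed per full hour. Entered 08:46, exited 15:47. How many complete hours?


Start: 08:46
End: 15:47
Hour difference: 15 - 8 = 7 hours
Minute difference: 47 - 46 = 1 minutes
Total minutes: 421
Complete hours: 421 / 60 = 7 (remainder 1)

7


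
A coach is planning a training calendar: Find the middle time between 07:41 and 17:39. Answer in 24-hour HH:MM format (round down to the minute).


Start time: 07:41 = 461 minutes from midnight
End time: 17:39 = 1059 minutes from midnight
Sum: 461 + 1059 = 1520
Midpoint: 1520 / 2 = 760 minutes
Convert: 760 / 60 = 12 hours, 40 minutes
Result: 12:40

12:40


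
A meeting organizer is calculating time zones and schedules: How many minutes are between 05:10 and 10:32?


Start time: 05:10 = 310 minutes from midnight
End time: 10:32 = 632 minutes from midnight
Difference: 632 - 310 = 322 minutes
That is 5 hours and 22 minutes

322


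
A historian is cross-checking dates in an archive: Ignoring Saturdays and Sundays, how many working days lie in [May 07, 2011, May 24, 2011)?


Start: 2011-05-07 (Saturday)
End (exclusive): 2011-05-24 (Tuesday)
Total calendar days: 17
Full weeks: 17 // 7 = 2 -> 10 weekdays
Remaining 3 days starting on Saturday:
  Sat(-), Sun(-), Mon(w) -> 1 weekdays
Total business days: 10 + 1 = 11

11


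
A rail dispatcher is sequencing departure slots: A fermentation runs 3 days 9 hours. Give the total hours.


Days: 3
Extra hours: 9
Hours per day: 24
Days to hours: 3 x 24 = 72
Total: 72 + 9 = 81

81


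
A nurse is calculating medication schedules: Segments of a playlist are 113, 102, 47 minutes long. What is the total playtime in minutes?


Durations: 113, 102, 47
Running sum: 113
+ 102 = 215
+ 47 = 262
Total duration: 262 minutes
That is 4 hours and 22 minutes

262


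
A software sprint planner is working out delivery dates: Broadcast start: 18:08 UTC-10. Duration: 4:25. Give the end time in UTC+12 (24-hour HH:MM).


Start: 18:08 in UTC-10
Step 1 - add duration:
  minutes: 8 + 25 = 33
  hours: 18 + 4 + 0 = 22
  end in UTC-10: 22:33
Step 2 - convert UTC-10 -> UTC+12:
  offset difference: 12 - (-10) = 22 hours
  22 + (22) = 44 -> mod 24 = 20
Result: 20:33 in UTC+12

20:33


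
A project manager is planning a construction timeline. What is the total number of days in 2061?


Year: 2061
Check leap year rules:
Divisible by 4? No
2061 is not a leap year
Days: 365

365


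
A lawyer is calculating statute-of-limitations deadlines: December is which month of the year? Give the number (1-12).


Calendar month order:
11. November
12. December <--
December is month number 12

12


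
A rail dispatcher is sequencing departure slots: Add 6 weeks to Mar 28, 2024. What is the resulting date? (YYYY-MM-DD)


Start: 2024-03-28
Weeks to add: 6
Convert to days: 6 x 7 = 42 days
Add 42 days to 2024-03-28
Result: 2024-05-09

2024-05-09


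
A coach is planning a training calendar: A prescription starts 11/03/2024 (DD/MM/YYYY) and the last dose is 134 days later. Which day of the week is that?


Start: 2024-03-11 (Monday)
Step 1 - find target date: add 134 days
  2024-03-11 + 134 days = 2024-07-23
Step 2 - day of week:
  134 mod 7 = 1
  Monday + 1 days -> Tuesday
Result: Tuesday (2024-07-23)

Tuesday


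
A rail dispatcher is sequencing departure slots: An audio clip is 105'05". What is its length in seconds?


Minutes: 105
Seconds: 5
Convert minutes to seconds: 105 x 60 = 6300
Add remaining seconds: 6300 + 5 = 6305

6305


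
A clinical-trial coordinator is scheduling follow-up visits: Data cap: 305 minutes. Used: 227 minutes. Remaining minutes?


Total budget: 305 minutes
Time used: 227 minutes
Remaining: 305 - 227 = 78 minutes
Percent used: 74.4%
Percent remaining: 25.6%

78


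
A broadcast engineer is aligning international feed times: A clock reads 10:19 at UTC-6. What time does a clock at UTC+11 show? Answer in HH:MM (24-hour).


Local time: 10:19 at UTC-6 (offset -6h)
Target zone: UTC+11 (offset 11h)
Difference: 11 - (-6) = 17 hours
Calculation: 10 + (17) = 27
Wraparound: (27) mod 24 = 3
Result: 03:19

03:19


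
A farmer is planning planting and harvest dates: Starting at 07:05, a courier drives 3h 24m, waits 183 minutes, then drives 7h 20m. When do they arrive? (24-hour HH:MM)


Depart: 07:05
Leg 1: +204 min -> 10:29
Layover: +183 min -> 13:32
Leg 2: +440 min -> 20:52
Total travel: 827 minutes = 13h 47m
Arrival: 20:52

20:52


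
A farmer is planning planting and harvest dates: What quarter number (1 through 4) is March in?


Month: March (month 3)
Q1: January-March (months 1-3)
Q2: April-June (months 4-6)
Q3: July-September (months 7-9)
Q4: October-December (months 10-12)
Month 3 falls in Q1

1


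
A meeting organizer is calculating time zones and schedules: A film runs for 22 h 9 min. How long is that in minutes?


Hours: 22
Minutes: 9
Convert hours to minutes: 22 x 60 = 1320
Add remaining minutes: 1320 + 9 = 1329

1329


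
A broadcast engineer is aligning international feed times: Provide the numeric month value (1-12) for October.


Calendar month order:
9. September
10. October <--
11. November
October is month number 10

10


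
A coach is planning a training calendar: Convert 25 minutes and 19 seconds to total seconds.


Minutes: 25
Extra seconds: 19
Seconds per minute: 60
Minutes to seconds: 25 x 60 = 1500
Total: 1500 + 19 = 1519

1519


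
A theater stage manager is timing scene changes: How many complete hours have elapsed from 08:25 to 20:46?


Start: 08:25
End: 20:46
Hour difference: 20 - 8 = 12 hours
Minute difference: 46 - 25 = 21 minutes
Total minutes: 741
Complete hours: 741 / 60 = 12 (remainder 21)

12
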